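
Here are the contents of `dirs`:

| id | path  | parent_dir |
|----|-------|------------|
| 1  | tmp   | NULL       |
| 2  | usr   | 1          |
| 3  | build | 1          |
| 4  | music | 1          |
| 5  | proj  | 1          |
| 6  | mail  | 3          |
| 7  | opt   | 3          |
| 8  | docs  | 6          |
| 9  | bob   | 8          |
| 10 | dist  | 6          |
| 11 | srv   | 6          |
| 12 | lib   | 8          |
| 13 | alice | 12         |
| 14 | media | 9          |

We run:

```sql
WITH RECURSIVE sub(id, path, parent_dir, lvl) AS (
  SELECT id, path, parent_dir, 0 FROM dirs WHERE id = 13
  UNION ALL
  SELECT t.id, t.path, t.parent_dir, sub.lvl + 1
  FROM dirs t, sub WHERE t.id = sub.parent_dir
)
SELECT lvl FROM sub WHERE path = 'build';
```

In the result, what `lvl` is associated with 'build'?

Base: id=13 (alice), parent_dir=12, lvl 0.
Iteration 1: join on id=12 -> lib (id 12, parent_dir=8, lvl 1).
Iteration 2: join on id=8 -> docs (id 8, parent_dir=6, lvl 2).
Iteration 3: join on id=6 -> mail (id 6, parent_dir=3, lvl 3).
Iteration 4: join on id=3 -> build (id 3, parent_dir=1, lvl 4).
Iteration 5: join on id=1 -> tmp (id 1, parent_dir=NULL, lvl 5).
Iteration 6: parent_dir is NULL; no match; recursion stops.

4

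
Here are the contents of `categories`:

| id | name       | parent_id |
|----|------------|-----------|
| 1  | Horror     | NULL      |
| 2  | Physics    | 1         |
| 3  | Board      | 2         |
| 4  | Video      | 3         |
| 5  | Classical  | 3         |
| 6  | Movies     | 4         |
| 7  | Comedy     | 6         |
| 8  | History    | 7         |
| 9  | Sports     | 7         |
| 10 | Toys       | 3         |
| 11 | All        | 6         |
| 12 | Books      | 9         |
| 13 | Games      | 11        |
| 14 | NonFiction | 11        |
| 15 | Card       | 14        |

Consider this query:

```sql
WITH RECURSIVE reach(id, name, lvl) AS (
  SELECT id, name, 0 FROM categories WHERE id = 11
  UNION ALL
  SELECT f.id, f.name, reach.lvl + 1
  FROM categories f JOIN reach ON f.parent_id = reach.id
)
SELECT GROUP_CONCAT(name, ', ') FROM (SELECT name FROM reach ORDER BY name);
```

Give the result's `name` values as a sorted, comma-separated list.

All, Card, Games, NonFiction

Base: id=11 (All) at lvl 0.
Iteration 1: rows with parent_id in {11} -> Games (id 13, lvl 1), NonFiction (id 14, lvl 1).
Iteration 2: rows with parent_id in {13,14} -> Card (id 15, lvl 2).
Iteration 3: no rows with parent_id in {15}; recursion stops.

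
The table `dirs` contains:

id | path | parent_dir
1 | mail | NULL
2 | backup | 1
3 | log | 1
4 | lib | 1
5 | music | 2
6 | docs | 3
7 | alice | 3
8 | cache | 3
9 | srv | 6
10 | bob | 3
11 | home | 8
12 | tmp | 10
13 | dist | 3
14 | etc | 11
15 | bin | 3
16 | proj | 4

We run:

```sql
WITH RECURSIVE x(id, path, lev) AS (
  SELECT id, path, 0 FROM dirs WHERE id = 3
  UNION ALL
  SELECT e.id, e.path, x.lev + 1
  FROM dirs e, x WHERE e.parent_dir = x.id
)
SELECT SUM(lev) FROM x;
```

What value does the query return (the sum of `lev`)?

15

Base: id=3 (log) at lev 0.
Iteration 1: rows with parent_dir in {3} -> docs (id 6, lev 1), alice (id 7, lev 1), cache (id 8, lev 1), bob (id 10, lev 1), dist (id 13, lev 1), bin (id 15, lev 1).
Iteration 2: rows with parent_dir in {6,7,8,10,13,15} -> srv (id 9, lev 2), home (id 11, lev 2), tmp (id 12, lev 2).
Iteration 3: rows with parent_dir in {9,11,12} -> etc (id 14, lev 3).
Iteration 4: no rows with parent_dir in {14}; recursion stops.
SUM(lev) = 0 + 1 + 1 + 1 + 1 + 1 + 1 + 2 + 2 + 2 + 3 = 15.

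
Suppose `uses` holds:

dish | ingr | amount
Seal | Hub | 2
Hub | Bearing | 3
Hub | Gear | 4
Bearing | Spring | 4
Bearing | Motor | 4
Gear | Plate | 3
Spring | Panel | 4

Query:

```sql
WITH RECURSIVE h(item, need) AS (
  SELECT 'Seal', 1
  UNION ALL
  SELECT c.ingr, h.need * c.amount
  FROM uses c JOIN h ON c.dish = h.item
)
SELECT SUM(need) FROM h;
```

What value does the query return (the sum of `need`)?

185

Base: (Seal, need=1).
Iteration 1: components of {Seal} -> Hub = 1*2 = 2.
Iteration 2: components of {Hub} -> Bearing = 2*3 = 6, Gear = 2*4 = 8.
Iteration 3: components of {Bearing,Gear} -> Motor = 6*4 = 24, Plate = 8*3 = 24, Spring = 6*4 = 24.
Iteration 4: components of {Motor,Plate,Spring} -> Panel = 24*4 = 96.
Iteration 5: no further components; recursion stops.
SUM(need) = 1 + 2 + 6 + 8 + 24 + 24 + 24 + 96 = 185.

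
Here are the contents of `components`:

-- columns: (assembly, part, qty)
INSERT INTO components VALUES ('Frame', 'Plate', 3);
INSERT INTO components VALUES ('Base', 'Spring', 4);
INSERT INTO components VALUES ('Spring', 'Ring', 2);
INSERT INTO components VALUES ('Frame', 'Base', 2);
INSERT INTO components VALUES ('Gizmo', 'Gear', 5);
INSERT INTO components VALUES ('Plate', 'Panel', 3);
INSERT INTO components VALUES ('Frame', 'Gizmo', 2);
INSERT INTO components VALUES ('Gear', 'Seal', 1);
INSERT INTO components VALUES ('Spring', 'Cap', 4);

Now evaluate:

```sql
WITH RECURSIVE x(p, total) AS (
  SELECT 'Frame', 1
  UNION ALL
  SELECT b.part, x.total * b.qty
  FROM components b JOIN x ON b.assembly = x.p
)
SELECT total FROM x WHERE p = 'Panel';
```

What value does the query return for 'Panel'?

Base: (Frame, total=1).
Iteration 1: components of {Frame} -> Base = 1*2 = 2, Gizmo = 1*2 = 2, Plate = 1*3 = 3.
Iteration 2: components of {Base,Gizmo,Plate} -> Gear = 2*5 = 10, Panel = 3*3 = 9, Spring = 2*4 = 8.
Iteration 3: components of {Gear,Panel,Spring} -> Cap = 8*4 = 32, Ring = 8*2 = 16, Seal = 10*1 = 10.
Iteration 4: no further components; recursion stops.

9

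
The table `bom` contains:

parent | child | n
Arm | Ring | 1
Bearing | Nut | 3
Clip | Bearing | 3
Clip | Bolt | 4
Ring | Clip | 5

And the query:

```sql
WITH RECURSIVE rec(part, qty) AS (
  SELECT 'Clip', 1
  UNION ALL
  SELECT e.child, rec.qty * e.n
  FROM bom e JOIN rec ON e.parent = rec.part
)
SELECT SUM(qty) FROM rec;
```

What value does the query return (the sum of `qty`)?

17

Base: (Clip, qty=1).
Iteration 1: components of {Clip} -> Bearing = 1*3 = 3, Bolt = 1*4 = 4.
Iteration 2: components of {Bearing,Bolt} -> Nut = 3*3 = 9.
Iteration 3: no further components; recursion stops.
SUM(qty) = 1 + 3 + 4 + 9 = 17.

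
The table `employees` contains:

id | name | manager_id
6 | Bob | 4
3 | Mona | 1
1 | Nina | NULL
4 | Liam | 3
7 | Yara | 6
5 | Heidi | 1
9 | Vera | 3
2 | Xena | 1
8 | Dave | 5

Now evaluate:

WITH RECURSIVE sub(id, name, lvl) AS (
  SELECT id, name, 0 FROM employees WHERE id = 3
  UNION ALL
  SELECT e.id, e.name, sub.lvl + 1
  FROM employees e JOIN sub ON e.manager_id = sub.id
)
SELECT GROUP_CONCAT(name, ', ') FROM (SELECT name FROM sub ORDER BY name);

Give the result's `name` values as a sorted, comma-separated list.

Bob, Liam, Mona, Vera, Yara

Base: id=3 (Mona) at lvl 0.
Iteration 1: rows with manager_id in {3} -> Liam (id 4, lvl 1), Vera (id 9, lvl 1).
Iteration 2: rows with manager_id in {4,9} -> Bob (id 6, lvl 2).
Iteration 3: rows with manager_id in {6} -> Yara (id 7, lvl 3).
Iteration 4: no rows with manager_id in {7}; recursion stops.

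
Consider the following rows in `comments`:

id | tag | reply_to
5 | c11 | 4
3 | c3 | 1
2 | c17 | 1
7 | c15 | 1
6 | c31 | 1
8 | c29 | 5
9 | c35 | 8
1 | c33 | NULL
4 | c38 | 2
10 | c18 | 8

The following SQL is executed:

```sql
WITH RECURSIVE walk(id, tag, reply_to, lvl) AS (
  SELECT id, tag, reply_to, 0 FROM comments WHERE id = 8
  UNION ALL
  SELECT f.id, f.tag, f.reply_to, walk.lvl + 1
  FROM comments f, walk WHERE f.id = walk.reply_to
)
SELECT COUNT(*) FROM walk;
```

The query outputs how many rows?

5

Base: id=8 (c29), reply_to=5, lvl 0.
Iteration 1: join on id=5 -> c11 (id 5, reply_to=4, lvl 1).
Iteration 2: join on id=4 -> c38 (id 4, reply_to=2, lvl 2).
Iteration 3: join on id=2 -> c17 (id 2, reply_to=1, lvl 3).
Iteration 4: join on id=1 -> c33 (id 1, reply_to=NULL, lvl 4).
Iteration 5: reply_to is NULL; no match; recursion stops.
Total rows emitted: 5.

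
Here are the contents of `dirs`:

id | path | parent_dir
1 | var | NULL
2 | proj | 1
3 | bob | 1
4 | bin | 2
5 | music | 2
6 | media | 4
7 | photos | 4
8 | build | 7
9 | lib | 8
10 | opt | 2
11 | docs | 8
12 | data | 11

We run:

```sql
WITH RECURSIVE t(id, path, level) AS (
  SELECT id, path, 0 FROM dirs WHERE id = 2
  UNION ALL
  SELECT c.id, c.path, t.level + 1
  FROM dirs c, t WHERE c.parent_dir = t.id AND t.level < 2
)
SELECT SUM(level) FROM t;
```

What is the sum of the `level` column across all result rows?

7

Base: id=2 (proj) at level 0.
Iteration 1: rows with parent_dir in {2} -> bin (id 4, level 1), music (id 5, level 1), opt (id 10, level 1).
Iteration 2: rows with parent_dir in {4,5,10} -> media (id 6, level 2), photos (id 7, level 2).
Iteration 3: level < 2 fails for all current rows; recursion stops.
SUM(level) = 0 + 1 + 1 + 1 + 2 + 2 = 7.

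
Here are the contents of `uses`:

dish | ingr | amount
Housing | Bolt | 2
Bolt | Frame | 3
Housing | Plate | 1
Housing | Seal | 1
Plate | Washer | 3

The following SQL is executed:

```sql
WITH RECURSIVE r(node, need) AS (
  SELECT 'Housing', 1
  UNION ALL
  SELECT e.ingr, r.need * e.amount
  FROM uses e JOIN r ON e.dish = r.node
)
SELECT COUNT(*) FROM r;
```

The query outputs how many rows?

Base: (Housing, need=1).
Iteration 1: components of {Housing} -> Bolt = 1*2 = 2, Plate = 1*1 = 1, Seal = 1*1 = 1.
Iteration 2: components of {Bolt,Plate,Seal} -> Frame = 2*3 = 6, Washer = 1*3 = 3.
Iteration 3: no further components; recursion stops.
Total rows emitted: 6.

6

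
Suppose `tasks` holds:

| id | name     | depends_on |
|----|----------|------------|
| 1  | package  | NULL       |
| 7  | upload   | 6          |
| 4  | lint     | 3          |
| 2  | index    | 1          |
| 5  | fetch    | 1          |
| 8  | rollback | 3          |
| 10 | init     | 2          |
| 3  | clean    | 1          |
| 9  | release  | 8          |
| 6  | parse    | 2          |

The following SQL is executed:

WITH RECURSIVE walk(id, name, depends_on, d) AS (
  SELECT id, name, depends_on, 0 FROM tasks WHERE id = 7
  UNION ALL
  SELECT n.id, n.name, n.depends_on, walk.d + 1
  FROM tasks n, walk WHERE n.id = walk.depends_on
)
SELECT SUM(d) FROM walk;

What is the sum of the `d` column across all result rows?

Base: id=7 (upload), depends_on=6, d 0.
Iteration 1: join on id=6 -> parse (id 6, depends_on=2, d 1).
Iteration 2: join on id=2 -> index (id 2, depends_on=1, d 2).
Iteration 3: join on id=1 -> package (id 1, depends_on=NULL, d 3).
Iteration 4: depends_on is NULL; no match; recursion stops.
SUM(d) = 0 + 1 + 2 + 3 = 6.

6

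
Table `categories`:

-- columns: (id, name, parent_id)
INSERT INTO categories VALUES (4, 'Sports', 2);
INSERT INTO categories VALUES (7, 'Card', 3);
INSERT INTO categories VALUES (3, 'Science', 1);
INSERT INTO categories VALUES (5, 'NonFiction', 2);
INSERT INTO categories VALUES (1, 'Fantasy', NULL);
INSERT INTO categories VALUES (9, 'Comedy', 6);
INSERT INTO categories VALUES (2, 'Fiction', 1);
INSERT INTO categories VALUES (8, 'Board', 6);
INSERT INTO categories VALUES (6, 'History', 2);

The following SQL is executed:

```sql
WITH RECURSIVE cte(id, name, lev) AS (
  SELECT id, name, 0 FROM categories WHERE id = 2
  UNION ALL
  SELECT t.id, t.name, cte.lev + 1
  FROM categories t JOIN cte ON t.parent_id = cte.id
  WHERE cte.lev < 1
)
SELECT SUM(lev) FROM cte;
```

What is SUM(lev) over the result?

Base: id=2 (Fiction) at lev 0.
Iteration 1: rows with parent_id in {2} -> Sports (id 4, lev 1), NonFiction (id 5, lev 1), History (id 6, lev 1).
Iteration 2: lev < 1 fails for all current rows; recursion stops.
SUM(lev) = 0 + 1 + 1 + 1 = 3.

3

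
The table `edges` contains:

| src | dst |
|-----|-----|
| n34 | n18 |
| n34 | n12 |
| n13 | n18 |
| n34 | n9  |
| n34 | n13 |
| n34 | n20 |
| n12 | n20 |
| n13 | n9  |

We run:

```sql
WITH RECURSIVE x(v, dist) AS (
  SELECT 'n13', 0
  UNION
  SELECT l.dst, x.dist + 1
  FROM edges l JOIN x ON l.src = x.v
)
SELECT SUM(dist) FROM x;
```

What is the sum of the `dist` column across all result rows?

2

Base: (n13, dist=0).
Iteration 1: edges from {n13} -> (n18, dist=1), (n9, dist=1).
Iteration 2: no outgoing edges from {n18,n9}; recursion stops.
SUM(dist) = 0 + 1 + 1 = 2.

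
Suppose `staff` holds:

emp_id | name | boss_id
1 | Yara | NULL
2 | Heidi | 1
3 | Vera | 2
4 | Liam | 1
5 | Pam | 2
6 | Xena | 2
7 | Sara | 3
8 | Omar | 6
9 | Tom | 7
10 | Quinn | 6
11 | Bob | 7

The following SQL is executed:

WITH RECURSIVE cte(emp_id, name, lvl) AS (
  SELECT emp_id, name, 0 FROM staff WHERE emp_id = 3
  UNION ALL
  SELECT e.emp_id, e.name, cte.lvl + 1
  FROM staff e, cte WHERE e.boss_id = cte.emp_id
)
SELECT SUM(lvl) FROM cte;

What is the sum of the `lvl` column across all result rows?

5

Base: emp_id=3 (Vera) at lvl 0.
Iteration 1: rows with boss_id in {3} -> Sara (id 7, lvl 1).
Iteration 2: rows with boss_id in {7} -> Tom (id 9, lvl 2), Bob (id 11, lvl 2).
Iteration 3: no rows with boss_id in {9,11}; recursion stops.
SUM(lvl) = 0 + 1 + 2 + 2 = 5.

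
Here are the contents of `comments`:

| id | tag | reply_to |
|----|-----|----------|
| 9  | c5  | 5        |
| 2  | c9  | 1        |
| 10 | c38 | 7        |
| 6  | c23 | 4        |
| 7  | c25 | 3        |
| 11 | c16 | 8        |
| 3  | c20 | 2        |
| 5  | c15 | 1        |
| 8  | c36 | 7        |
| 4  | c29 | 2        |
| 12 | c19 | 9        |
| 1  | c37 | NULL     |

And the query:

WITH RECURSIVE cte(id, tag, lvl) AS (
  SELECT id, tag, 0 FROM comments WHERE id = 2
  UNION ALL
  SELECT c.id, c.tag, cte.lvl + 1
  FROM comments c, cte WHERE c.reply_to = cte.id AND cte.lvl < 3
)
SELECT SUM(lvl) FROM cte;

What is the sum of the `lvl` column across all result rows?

12

Base: id=2 (c9) at lvl 0.
Iteration 1: rows with reply_to in {2} -> c20 (id 3, lvl 1), c29 (id 4, lvl 1).
Iteration 2: rows with reply_to in {3,4} -> c23 (id 6, lvl 2), c25 (id 7, lvl 2).
Iteration 3: rows with reply_to in {6,7} -> c36 (id 8, lvl 3), c38 (id 10, lvl 3).
Iteration 4: lvl < 3 fails for all current rows; recursion stops.
SUM(lvl) = 0 + 1 + 1 + 2 + 2 + 3 + 3 = 12.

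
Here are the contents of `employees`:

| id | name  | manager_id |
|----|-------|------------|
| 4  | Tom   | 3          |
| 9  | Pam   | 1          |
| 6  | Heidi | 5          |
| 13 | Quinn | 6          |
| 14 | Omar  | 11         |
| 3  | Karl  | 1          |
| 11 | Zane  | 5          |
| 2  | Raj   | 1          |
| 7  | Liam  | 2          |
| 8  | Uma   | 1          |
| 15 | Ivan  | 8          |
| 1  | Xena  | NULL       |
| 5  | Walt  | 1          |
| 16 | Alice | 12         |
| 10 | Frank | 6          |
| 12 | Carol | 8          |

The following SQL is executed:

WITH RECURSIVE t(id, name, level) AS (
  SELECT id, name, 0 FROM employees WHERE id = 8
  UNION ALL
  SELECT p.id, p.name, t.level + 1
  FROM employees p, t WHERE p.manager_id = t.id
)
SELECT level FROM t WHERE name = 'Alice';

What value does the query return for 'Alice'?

2

Base: id=8 (Uma) at level 0.
Iteration 1: rows with manager_id in {8} -> Carol (id 12, level 1), Ivan (id 15, level 1).
Iteration 2: rows with manager_id in {12,15} -> Alice (id 16, level 2).
Iteration 3: no rows with manager_id in {16}; recursion stops.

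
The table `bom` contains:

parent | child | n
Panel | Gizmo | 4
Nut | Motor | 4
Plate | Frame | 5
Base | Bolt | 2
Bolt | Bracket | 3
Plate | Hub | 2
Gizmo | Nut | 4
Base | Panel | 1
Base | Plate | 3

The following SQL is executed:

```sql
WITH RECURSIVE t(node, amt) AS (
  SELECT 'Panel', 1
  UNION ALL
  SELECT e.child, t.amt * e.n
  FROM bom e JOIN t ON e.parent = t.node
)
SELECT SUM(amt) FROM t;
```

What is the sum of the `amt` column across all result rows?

85

Base: (Panel, amt=1).
Iteration 1: components of {Panel} -> Gizmo = 1*4 = 4.
Iteration 2: components of {Gizmo} -> Nut = 4*4 = 16.
Iteration 3: components of {Nut} -> Motor = 16*4 = 64.
Iteration 4: no further components; recursion stops.
SUM(amt) = 1 + 4 + 16 + 64 = 85.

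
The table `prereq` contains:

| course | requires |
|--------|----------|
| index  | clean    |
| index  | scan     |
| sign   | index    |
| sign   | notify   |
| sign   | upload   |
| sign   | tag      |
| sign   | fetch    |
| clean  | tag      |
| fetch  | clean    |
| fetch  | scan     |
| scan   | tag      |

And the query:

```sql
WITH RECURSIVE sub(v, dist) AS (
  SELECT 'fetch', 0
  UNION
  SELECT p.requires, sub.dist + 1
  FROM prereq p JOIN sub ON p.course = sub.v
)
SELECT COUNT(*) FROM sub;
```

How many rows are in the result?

4

Base: (fetch, dist=0).
Iteration 1: edges from {fetch} -> (clean, dist=1), (scan, dist=1).
Iteration 2: edges from {clean,scan} -> (tag, dist=2). [UNION drops 1 duplicate row(s)]
Iteration 3: no outgoing edges from {tag}; recursion stops.
Total rows emitted: 4.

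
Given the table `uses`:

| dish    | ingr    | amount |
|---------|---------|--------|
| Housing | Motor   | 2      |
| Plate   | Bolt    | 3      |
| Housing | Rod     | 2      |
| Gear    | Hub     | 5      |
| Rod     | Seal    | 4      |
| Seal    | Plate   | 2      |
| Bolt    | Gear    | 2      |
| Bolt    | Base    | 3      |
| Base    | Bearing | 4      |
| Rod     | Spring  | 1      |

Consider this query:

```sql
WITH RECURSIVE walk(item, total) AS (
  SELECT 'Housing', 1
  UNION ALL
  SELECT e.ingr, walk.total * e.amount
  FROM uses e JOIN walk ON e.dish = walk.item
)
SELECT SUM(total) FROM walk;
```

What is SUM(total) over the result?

Base: (Housing, total=1).
Iteration 1: components of {Housing} -> Motor = 1*2 = 2, Rod = 1*2 = 2.
Iteration 2: components of {Motor,Rod} -> Seal = 2*4 = 8, Spring = 2*1 = 2.
Iteration 3: components of {Seal,Spring} -> Plate = 8*2 = 16.
Iteration 4: components of {Plate} -> Bolt = 16*3 = 48.
Iteration 5: components of {Bolt} -> Base = 48*3 = 144, Gear = 48*2 = 96.
Iteration 6: components of {Base,Gear} -> Bearing = 144*4 = 576, Hub = 96*5 = 480.
Iteration 7: no further components; recursion stops.
SUM(total) = 1 + 2 + 2 + 8 + 2 + 16 + 48 + 96 + 144 + 480 + 576 = 1375.

1375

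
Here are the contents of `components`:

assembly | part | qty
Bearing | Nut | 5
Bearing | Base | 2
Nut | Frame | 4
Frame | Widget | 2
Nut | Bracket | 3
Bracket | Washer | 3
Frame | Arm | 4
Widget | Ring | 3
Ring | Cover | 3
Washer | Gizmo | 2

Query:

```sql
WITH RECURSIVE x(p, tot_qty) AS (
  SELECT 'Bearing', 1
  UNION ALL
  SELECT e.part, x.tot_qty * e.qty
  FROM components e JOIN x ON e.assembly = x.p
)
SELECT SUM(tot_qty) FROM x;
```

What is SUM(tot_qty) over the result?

778

Base: (Bearing, tot_qty=1).
Iteration 1: components of {Bearing} -> Base = 1*2 = 2, Nut = 1*5 = 5.
Iteration 2: components of {Base,Nut} -> Bracket = 5*3 = 15, Frame = 5*4 = 20.
Iteration 3: components of {Bracket,Frame} -> Arm = 20*4 = 80, Washer = 15*3 = 45, Widget = 20*2 = 40.
Iteration 4: components of {Arm,Washer,Widget} -> Gizmo = 45*2 = 90, Ring = 40*3 = 120.
Iteration 5: components of {Gizmo,Ring} -> Cover = 120*3 = 360.
Iteration 6: no further components; recursion stops.
SUM(tot_qty) = 1 + 5 + 2 + 20 + 15 + 40 + 80 + 45 + 120 + 90 + 360 = 778.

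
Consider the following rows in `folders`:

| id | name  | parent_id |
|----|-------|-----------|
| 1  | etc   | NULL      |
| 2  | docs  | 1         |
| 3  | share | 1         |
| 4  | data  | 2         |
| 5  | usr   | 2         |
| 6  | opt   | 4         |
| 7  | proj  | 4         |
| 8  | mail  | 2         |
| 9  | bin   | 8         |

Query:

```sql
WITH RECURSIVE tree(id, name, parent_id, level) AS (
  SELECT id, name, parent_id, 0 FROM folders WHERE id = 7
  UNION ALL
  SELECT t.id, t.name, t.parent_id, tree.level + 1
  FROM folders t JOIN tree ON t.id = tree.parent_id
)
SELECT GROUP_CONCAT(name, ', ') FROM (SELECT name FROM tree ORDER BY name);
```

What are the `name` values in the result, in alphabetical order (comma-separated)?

data, docs, etc, proj

Base: id=7 (proj), parent_id=4, level 0.
Iteration 1: join on id=4 -> data (id 4, parent_id=2, level 1).
Iteration 2: join on id=2 -> docs (id 2, parent_id=1, level 2).
Iteration 3: join on id=1 -> etc (id 1, parent_id=NULL, level 3).
Iteration 4: parent_id is NULL; no match; recursion stops.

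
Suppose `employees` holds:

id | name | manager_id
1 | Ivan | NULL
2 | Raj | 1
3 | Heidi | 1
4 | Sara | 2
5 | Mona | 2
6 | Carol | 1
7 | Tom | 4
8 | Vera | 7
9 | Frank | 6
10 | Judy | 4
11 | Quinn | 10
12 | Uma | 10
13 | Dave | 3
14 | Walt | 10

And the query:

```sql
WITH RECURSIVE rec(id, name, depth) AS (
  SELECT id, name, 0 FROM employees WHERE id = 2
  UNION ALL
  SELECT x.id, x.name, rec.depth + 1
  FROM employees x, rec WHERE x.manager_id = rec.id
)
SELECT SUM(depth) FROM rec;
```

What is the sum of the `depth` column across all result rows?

Base: id=2 (Raj) at depth 0.
Iteration 1: rows with manager_id in {2} -> Sara (id 4, depth 1), Mona (id 5, depth 1).
Iteration 2: rows with manager_id in {4,5} -> Tom (id 7, depth 2), Judy (id 10, depth 2).
Iteration 3: rows with manager_id in {7,10} -> Vera (id 8, depth 3), Quinn (id 11, depth 3), Uma (id 12, depth 3), Walt (id 14, depth 3).
Iteration 4: no rows with manager_id in {8,11,12,14}; recursion stops.
SUM(depth) = 0 + 1 + 1 + 2 + 2 + 3 + 3 + 3 + 3 = 18.

18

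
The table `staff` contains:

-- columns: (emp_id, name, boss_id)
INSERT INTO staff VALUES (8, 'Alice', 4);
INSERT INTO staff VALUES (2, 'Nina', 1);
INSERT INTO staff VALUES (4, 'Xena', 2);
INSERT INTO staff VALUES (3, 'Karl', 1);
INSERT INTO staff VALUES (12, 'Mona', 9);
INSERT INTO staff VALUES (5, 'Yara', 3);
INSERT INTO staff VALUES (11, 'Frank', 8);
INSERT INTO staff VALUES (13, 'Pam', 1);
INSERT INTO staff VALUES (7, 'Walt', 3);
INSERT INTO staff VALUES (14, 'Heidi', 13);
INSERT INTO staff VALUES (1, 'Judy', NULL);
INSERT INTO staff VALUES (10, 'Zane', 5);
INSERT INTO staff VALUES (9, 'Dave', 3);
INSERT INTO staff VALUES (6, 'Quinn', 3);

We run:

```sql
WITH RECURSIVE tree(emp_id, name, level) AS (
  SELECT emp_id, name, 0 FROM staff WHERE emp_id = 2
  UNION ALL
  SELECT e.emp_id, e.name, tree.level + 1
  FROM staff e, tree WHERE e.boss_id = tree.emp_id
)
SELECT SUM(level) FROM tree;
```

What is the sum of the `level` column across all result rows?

Base: emp_id=2 (Nina) at level 0.
Iteration 1: rows with boss_id in {2} -> Xena (id 4, level 1).
Iteration 2: rows with boss_id in {4} -> Alice (id 8, level 2).
Iteration 3: rows with boss_id in {8} -> Frank (id 11, level 3).
Iteration 4: no rows with boss_id in {11}; recursion stops.
SUM(level) = 0 + 1 + 2 + 3 = 6.

6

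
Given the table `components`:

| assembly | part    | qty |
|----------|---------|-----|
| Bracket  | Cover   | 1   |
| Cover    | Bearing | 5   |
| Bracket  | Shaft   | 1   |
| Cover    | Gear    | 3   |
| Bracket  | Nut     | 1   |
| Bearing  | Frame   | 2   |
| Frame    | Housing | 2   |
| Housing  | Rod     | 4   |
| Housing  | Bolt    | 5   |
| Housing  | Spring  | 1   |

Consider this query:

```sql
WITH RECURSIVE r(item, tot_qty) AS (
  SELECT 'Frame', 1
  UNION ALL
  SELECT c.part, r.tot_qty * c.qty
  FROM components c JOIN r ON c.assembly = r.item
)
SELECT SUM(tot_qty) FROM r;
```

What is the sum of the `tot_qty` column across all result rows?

Base: (Frame, tot_qty=1).
Iteration 1: components of {Frame} -> Housing = 1*2 = 2.
Iteration 2: components of {Housing} -> Bolt = 2*5 = 10, Rod = 2*4 = 8, Spring = 2*1 = 2.
Iteration 3: no further components; recursion stops.
SUM(tot_qty) = 1 + 2 + 8 + 10 + 2 = 23.

23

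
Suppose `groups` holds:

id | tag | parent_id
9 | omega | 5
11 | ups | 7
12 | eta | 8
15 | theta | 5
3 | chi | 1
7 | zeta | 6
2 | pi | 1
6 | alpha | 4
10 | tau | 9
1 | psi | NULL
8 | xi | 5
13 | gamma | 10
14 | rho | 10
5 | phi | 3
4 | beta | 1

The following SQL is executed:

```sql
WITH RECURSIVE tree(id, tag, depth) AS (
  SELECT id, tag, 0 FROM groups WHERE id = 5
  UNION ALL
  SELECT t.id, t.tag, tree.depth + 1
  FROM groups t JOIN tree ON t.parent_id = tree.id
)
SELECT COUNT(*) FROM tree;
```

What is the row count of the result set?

8

Base: id=5 (phi) at depth 0.
Iteration 1: rows with parent_id in {5} -> xi (id 8, depth 1), omega (id 9, depth 1), theta (id 15, depth 1).
Iteration 2: rows with parent_id in {8,9,15} -> tau (id 10, depth 2), eta (id 12, depth 2).
Iteration 3: rows with parent_id in {10,12} -> gamma (id 13, depth 3), rho (id 14, depth 3).
Iteration 4: no rows with parent_id in {13,14}; recursion stops.
Total rows emitted: 8.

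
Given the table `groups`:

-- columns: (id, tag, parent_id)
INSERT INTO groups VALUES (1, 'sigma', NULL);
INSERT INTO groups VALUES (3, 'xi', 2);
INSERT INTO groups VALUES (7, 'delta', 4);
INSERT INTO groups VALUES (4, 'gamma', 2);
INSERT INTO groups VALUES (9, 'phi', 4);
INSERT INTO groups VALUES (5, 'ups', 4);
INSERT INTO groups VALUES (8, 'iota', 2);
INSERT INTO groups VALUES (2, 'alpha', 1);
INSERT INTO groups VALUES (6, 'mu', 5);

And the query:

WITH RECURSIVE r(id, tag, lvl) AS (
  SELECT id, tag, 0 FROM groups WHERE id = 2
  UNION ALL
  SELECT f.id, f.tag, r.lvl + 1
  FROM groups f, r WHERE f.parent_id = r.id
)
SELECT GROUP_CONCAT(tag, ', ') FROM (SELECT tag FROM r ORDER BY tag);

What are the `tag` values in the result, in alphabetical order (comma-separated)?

Base: id=2 (alpha) at lvl 0.
Iteration 1: rows with parent_id in {2} -> xi (id 3, lvl 1), gamma (id 4, lvl 1), iota (id 8, lvl 1).
Iteration 2: rows with parent_id in {3,4,8} -> ups (id 5, lvl 2), delta (id 7, lvl 2), phi (id 9, lvl 2).
Iteration 3: rows with parent_id in {5,7,9} -> mu (id 6, lvl 3).
Iteration 4: no rows with parent_id in {6}; recursion stops.

alpha, delta, gamma, iota, mu, phi, ups, xi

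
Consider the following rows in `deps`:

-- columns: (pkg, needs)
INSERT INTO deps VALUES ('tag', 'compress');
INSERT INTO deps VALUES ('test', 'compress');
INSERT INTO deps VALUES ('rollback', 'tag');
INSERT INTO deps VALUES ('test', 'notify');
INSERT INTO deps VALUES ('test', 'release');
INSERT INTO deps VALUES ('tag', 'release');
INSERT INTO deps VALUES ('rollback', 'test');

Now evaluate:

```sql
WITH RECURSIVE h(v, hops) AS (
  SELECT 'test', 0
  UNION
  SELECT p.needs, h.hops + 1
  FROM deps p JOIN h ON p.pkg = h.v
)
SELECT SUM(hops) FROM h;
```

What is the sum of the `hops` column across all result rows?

3

Base: (test, hops=0).
Iteration 1: edges from {test} -> (compress, hops=1), (notify, hops=1), (release, hops=1).
Iteration 2: no outgoing edges from {compress,notify,release}; recursion stops.
SUM(hops) = 0 + 1 + 1 + 1 = 3.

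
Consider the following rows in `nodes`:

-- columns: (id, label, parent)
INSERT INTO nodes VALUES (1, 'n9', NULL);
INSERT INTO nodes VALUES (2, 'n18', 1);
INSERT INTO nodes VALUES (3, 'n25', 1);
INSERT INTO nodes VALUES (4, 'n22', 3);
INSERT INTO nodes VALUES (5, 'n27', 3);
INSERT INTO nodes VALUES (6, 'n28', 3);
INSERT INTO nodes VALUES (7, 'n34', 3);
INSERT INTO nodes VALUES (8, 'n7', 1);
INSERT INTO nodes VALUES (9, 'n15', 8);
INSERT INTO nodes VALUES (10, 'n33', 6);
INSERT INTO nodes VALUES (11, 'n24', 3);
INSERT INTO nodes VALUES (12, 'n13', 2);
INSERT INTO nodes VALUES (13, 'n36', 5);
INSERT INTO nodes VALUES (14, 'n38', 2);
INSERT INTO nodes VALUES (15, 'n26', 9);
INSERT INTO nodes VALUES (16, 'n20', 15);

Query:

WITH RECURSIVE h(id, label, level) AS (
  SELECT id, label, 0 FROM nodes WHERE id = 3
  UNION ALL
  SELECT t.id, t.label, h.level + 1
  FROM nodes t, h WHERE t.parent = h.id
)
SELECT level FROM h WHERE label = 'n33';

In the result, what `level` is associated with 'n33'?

2

Base: id=3 (n25) at level 0.
Iteration 1: rows with parent in {3} -> n22 (id 4, level 1), n27 (id 5, level 1), n28 (id 6, level 1), n34 (id 7, level 1), n24 (id 11, level 1).
Iteration 2: rows with parent in {4,5,6,7,11} -> n33 (id 10, level 2), n36 (id 13, level 2).
Iteration 3: no rows with parent in {10,13}; recursion stops.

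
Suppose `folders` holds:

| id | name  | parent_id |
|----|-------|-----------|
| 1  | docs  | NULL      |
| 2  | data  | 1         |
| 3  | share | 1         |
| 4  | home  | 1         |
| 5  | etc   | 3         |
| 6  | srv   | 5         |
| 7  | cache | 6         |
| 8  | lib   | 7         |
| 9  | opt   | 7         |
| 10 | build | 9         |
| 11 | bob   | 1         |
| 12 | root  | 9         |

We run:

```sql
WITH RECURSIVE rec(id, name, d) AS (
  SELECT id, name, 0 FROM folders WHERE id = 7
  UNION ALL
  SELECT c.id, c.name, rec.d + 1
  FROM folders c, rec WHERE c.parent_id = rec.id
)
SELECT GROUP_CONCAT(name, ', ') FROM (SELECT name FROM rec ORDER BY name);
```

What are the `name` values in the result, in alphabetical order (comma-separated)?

Base: id=7 (cache) at d 0.
Iteration 1: rows with parent_id in {7} -> lib (id 8, d 1), opt (id 9, d 1).
Iteration 2: rows with parent_id in {8,9} -> build (id 10, d 2), root (id 12, d 2).
Iteration 3: no rows with parent_id in {10,12}; recursion stops.

build, cache, lib, opt, root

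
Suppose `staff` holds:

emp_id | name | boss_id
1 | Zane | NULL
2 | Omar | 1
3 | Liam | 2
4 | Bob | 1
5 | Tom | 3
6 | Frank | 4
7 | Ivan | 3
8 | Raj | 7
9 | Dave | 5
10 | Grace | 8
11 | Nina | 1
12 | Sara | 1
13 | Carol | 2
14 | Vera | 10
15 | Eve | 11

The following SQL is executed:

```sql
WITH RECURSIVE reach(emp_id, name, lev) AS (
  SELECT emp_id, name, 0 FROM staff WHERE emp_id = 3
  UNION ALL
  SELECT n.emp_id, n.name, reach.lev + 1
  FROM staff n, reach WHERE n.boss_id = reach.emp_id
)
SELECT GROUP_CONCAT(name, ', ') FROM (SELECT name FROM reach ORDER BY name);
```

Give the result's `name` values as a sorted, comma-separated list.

Base: emp_id=3 (Liam) at lev 0.
Iteration 1: rows with boss_id in {3} -> Tom (id 5, lev 1), Ivan (id 7, lev 1).
Iteration 2: rows with boss_id in {5,7} -> Raj (id 8, lev 2), Dave (id 9, lev 2).
Iteration 3: rows with boss_id in {8,9} -> Grace (id 10, lev 3).
Iteration 4: rows with boss_id in {10} -> Vera (id 14, lev 4).
Iteration 5: no rows with boss_id in {14}; recursion stops.

Dave, Grace, Ivan, Liam, Raj, Tom, Vera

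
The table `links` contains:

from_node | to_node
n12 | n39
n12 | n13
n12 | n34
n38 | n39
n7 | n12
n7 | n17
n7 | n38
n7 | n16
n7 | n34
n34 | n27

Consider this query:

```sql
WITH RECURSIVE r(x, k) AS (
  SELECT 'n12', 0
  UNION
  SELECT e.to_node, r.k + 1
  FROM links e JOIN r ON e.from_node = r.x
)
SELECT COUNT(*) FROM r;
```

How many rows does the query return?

Base: (n12, k=0).
Iteration 1: edges from {n12} -> (n13, k=1), (n34, k=1), (n39, k=1).
Iteration 2: edges from {n13,n34,n39} -> (n27, k=2).
Iteration 3: no outgoing edges from {n27}; recursion stops.
Total rows emitted: 5.

5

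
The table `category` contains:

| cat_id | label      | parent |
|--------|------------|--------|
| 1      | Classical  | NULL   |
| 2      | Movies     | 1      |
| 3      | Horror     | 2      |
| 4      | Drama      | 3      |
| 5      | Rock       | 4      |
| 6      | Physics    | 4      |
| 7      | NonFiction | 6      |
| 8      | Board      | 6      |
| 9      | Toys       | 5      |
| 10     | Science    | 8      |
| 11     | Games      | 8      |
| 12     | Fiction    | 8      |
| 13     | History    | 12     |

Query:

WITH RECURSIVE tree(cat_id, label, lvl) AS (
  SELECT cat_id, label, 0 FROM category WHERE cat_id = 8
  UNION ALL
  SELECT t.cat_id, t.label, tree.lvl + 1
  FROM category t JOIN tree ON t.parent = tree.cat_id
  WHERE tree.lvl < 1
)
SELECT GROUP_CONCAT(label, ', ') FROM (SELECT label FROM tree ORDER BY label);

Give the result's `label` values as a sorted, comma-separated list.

Board, Fiction, Games, Science

Base: cat_id=8 (Board) at lvl 0.
Iteration 1: rows with parent in {8} -> Science (id 10, lvl 1), Games (id 11, lvl 1), Fiction (id 12, lvl 1).
Iteration 2: lvl < 1 fails for all current rows; recursion stops.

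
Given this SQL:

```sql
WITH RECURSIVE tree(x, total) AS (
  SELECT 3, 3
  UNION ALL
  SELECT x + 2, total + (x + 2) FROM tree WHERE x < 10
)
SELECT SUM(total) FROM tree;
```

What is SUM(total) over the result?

85

Base: x=3, total=3.
Iteration 1: 3 < 10 holds -> x = 3 + 2 = 5, total = 3 + 5 = 8.
Iteration 2: 5 < 10 holds -> x = 5 + 2 = 7, total = 8 + 7 = 15.
Iteration 3: 7 < 10 holds -> x = 7 + 2 = 9, total = 15 + 9 = 24.
Iteration 4: 9 < 10 holds -> x = 9 + 2 = 11, total = 24 + 11 = 35.
Iteration 5: 11 < 10 fails; recursion stops.
SUM(total) = 3 + 8 + 15 + 24 + 35 = 85.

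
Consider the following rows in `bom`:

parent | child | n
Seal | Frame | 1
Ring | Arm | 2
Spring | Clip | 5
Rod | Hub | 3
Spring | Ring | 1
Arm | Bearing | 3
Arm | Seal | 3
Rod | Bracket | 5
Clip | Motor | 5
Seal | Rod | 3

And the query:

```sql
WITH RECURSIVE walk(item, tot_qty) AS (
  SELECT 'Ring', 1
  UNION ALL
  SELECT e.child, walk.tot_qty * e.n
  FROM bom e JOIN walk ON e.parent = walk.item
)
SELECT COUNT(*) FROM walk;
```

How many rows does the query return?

Base: (Ring, tot_qty=1).
Iteration 1: components of {Ring} -> Arm = 1*2 = 2.
Iteration 2: components of {Arm} -> Bearing = 2*3 = 6, Seal = 2*3 = 6.
Iteration 3: components of {Bearing,Seal} -> Frame = 6*1 = 6, Rod = 6*3 = 18.
Iteration 4: components of {Frame,Rod} -> Bracket = 18*5 = 90, Hub = 18*3 = 54.
Iteration 5: no further components; recursion stops.
Total rows emitted: 8.

8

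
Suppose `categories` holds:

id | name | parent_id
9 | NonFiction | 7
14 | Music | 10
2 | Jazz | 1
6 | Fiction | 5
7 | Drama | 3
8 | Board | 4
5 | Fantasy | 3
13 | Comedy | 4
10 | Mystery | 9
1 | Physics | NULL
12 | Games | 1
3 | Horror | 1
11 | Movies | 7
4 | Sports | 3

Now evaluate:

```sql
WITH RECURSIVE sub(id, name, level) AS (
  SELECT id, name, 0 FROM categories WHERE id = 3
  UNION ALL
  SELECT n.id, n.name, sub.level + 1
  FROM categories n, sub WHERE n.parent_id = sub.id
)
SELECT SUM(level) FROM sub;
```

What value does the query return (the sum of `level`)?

20

Base: id=3 (Horror) at level 0.
Iteration 1: rows with parent_id in {3} -> Sports (id 4, level 1), Fantasy (id 5, level 1), Drama (id 7, level 1).
Iteration 2: rows with parent_id in {4,5,7} -> Fiction (id 6, level 2), Board (id 8, level 2), NonFiction (id 9, level 2), Movies (id 11, level 2), Comedy (id 13, level 2).
Iteration 3: rows with parent_id in {6,8,9,11,13} -> Mystery (id 10, level 3).
Iteration 4: rows with parent_id in {10} -> Music (id 14, level 4).
Iteration 5: no rows with parent_id in {14}; recursion stops.
SUM(level) = 0 + 1 + 1 + 1 + 2 + 2 + 2 + 2 + 2 + 3 + 4 = 20.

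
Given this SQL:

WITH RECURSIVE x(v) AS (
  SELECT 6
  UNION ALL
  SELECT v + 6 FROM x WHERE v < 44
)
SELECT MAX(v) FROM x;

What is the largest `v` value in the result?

48

Base: v=6.
Iteration 1: 6 < 44 holds -> v = 6 + 6 = 12.
Iteration 2: 12 < 44 holds -> v = 12 + 6 = 18.
Iteration 3: 18 < 44 holds -> v = 18 + 6 = 24.
Iteration 4: 24 < 44 holds -> v = 24 + 6 = 30.
Iteration 5: 30 < 44 holds -> v = 30 + 6 = 36.
Iteration 6: 36 < 44 holds -> v = 36 + 6 = 42.
Iteration 7: 42 < 44 holds -> v = 42 + 6 = 48.
Iteration 8: 48 < 44 fails; recursion stops.
v values: 6, 12, 18, 24, 30, 36, 42, 48; the maximum is 48.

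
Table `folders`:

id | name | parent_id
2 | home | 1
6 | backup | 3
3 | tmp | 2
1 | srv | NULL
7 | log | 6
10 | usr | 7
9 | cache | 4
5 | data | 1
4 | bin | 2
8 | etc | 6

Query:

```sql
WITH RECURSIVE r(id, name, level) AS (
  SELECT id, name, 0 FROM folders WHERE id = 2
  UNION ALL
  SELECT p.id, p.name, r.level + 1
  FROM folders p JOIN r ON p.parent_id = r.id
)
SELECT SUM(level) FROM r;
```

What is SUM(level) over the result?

16

Base: id=2 (home) at level 0.
Iteration 1: rows with parent_id in {2} -> tmp (id 3, level 1), bin (id 4, level 1).
Iteration 2: rows with parent_id in {3,4} -> backup (id 6, level 2), cache (id 9, level 2).
Iteration 3: rows with parent_id in {6,9} -> log (id 7, level 3), etc (id 8, level 3).
Iteration 4: rows with parent_id in {7,8} -> usr (id 10, level 4).
Iteration 5: no rows with parent_id in {10}; recursion stops.
SUM(level) = 0 + 1 + 1 + 2 + 2 + 3 + 3 + 4 = 16.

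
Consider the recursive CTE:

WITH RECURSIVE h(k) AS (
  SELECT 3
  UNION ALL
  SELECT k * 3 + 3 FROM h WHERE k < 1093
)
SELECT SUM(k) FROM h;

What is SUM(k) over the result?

4908

Base: k=3.
Iteration 1: 3 < 1093 holds -> k = 3 * 3 + 3 = 12.
Iteration 2: 12 < 1093 holds -> k = 12 * 3 + 3 = 39.
Iteration 3: 39 < 1093 holds -> k = 39 * 3 + 3 = 120.
Iteration 4: 120 < 1093 holds -> k = 120 * 3 + 3 = 363.
Iteration 5: 363 < 1093 holds -> k = 363 * 3 + 3 = 1092.
Iteration 6: 1092 < 1093 holds -> k = 1092 * 3 + 3 = 3279.
Iteration 7: 3279 < 1093 fails; recursion stops.
SUM(k) = 3 + 12 + 39 + 120 + 363 + 1092 + 3279 = 4908.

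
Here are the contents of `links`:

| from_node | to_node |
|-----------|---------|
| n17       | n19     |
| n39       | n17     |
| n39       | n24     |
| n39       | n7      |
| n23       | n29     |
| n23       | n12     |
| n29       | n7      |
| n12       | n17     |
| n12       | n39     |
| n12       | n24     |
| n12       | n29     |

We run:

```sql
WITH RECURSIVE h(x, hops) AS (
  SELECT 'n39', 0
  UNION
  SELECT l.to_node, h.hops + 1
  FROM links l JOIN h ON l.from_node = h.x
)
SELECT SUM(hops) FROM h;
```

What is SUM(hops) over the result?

5

Base: (n39, hops=0).
Iteration 1: edges from {n39} -> (n17, hops=1), (n24, hops=1), (n7, hops=1).
Iteration 2: edges from {n17,n24,n7} -> (n19, hops=2).
Iteration 3: no outgoing edges from {n19}; recursion stops.
SUM(hops) = 0 + 1 + 1 + 1 + 2 = 5.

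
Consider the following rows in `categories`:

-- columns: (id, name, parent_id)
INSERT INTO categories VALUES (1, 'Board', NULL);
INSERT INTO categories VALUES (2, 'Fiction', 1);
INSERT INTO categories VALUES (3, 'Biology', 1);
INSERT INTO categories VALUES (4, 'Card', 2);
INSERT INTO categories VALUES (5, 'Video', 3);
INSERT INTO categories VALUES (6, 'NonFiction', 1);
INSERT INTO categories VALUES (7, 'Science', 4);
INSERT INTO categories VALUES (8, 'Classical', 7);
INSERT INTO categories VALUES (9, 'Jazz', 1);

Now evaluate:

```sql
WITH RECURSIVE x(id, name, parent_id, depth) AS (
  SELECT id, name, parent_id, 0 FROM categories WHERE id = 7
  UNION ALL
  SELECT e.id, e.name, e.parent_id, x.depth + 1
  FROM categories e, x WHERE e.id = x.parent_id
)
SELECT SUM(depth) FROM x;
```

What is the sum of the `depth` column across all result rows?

Base: id=7 (Science), parent_id=4, depth 0.
Iteration 1: join on id=4 -> Card (id 4, parent_id=2, depth 1).
Iteration 2: join on id=2 -> Fiction (id 2, parent_id=1, depth 2).
Iteration 3: join on id=1 -> Board (id 1, parent_id=NULL, depth 3).
Iteration 4: parent_id is NULL; no match; recursion stops.
SUM(depth) = 0 + 1 + 2 + 3 = 6.

6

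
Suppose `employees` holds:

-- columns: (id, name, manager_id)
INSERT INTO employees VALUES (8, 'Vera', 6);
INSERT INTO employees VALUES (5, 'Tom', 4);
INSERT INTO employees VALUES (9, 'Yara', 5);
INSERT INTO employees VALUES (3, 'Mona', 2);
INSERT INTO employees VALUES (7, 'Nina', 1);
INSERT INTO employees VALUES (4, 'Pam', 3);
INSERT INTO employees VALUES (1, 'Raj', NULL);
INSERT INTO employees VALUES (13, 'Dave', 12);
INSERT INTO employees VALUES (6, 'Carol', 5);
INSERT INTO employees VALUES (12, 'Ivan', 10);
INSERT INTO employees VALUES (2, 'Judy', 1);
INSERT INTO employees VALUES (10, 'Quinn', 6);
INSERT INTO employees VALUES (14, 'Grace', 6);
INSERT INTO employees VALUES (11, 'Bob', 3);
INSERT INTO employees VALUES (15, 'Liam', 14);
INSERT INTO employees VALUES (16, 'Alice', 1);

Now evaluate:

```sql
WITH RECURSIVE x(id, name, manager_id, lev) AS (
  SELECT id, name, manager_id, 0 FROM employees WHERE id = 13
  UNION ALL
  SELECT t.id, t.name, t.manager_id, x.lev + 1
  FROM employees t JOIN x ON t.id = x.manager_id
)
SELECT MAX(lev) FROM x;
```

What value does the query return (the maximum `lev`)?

Base: id=13 (Dave), manager_id=12, lev 0.
Iteration 1: join on id=12 -> Ivan (id 12, manager_id=10, lev 1).
Iteration 2: join on id=10 -> Quinn (id 10, manager_id=6, lev 2).
Iteration 3: join on id=6 -> Carol (id 6, manager_id=5, lev 3).
Iteration 4: join on id=5 -> Tom (id 5, manager_id=4, lev 4).
Iteration 5: join on id=4 -> Pam (id 4, manager_id=3, lev 5).
Iteration 6: join on id=3 -> Mona (id 3, manager_id=2, lev 6).
Iteration 7: join on id=2 -> Judy (id 2, manager_id=1, lev 7).
Iteration 8: join on id=1 -> Raj (id 1, manager_id=NULL, lev 8).
Iteration 9: manager_id is NULL; no match; recursion stops.
lev values: 0, 1, 2, 3, 4, 5, 6, 7, 8; the maximum is 8.

8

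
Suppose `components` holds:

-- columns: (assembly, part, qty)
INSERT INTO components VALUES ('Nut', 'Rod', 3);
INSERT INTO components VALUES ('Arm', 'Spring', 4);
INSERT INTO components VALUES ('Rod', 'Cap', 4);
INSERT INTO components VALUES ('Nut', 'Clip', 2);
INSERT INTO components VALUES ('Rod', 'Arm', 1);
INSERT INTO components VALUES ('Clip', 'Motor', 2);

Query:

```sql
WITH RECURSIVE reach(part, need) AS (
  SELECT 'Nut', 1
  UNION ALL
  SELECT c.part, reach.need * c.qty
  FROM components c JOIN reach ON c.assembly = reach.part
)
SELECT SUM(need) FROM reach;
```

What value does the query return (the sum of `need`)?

Base: (Nut, need=1).
Iteration 1: components of {Nut} -> Clip = 1*2 = 2, Rod = 1*3 = 3.
Iteration 2: components of {Clip,Rod} -> Arm = 3*1 = 3, Cap = 3*4 = 12, Motor = 2*2 = 4.
Iteration 3: components of {Arm,Cap,Motor} -> Spring = 3*4 = 12.
Iteration 4: no further components; recursion stops.
SUM(need) = 1 + 2 + 3 + 4 + 3 + 12 + 12 = 37.

37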